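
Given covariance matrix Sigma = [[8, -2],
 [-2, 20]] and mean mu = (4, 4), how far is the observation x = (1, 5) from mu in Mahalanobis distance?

Step 1 — centre the observation: (x - mu) = (-3, 1).

Step 2 — invert Sigma. det(Sigma) = 8·20 - (-2)² = 156.
  Sigma^{-1} = (1/det) · [[d, -b], [-b, a]] = [[0.1282, 0.0128],
 [0.0128, 0.0513]].

Step 3 — form the quadratic (x - mu)^T · Sigma^{-1} · (x - mu):
  Sigma^{-1} · (x - mu) = (-0.3718, 0.0128).
  (x - mu)^T · [Sigma^{-1} · (x - mu)] = (-3)·(-0.3718) + (1)·(0.0128) = 1.1282.

Step 4 — take square root: d = √(1.1282) ≈ 1.0622.

d(x, mu) = √(1.1282) ≈ 1.0622


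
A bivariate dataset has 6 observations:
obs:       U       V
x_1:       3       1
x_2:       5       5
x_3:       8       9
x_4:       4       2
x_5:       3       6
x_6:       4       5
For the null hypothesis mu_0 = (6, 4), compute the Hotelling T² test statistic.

Step 1 — sample mean vector:
  mean(U) = (3 + 5 + 8 + 4 + 3 + 4) / 6 = 27/6 = 4.5
  mean(V) = (1 + 5 + 9 + 2 + 6 + 5) / 6 = 28/6 = 4.6667
  x̄ = (4.5, 4.6667),  deviation x̄ - mu_0 = (4.5, 4.6667) - (6, 4) = (-1.5, 0.6667).

Step 2 — sample covariance matrix, S[i,j] = (1/(n-1)) · Σ_k (x_{k,i} - mean_i) · (x_{k,j} - mean_j), divisor n-1 = 5:
  S[U,U] = ((-1.5)·(-1.5) + (0.5)·(0.5) + (3.5)·(3.5) + (-0.5)·(-0.5) + (-1.5)·(-1.5) + (-0.5)·(-0.5)) / 5 = 17.5/5 = 3.5
  S[U,V] = ((-1.5)·(-3.6667) + (0.5)·(0.3333) + (3.5)·(4.3333) + (-0.5)·(-2.6667) + (-1.5)·(1.3333) + (-0.5)·(0.3333)) / 5 = 20/5 = 4
  S[V,V] = ((-3.6667)·(-3.6667) + (0.3333)·(0.3333) + (4.3333)·(4.3333) + (-2.6667)·(-2.6667) + (1.3333)·(1.3333) + (0.3333)·(0.3333)) / 5 = 41.3333/5 = 8.2667
  S = [[3.5, 4],
 [4, 8.2667]].

Step 3 — invert S. det(S) = 3.5·8.2667 - (4)² = 12.9333.
  S^{-1} = (1/det) · [[d, -b], [-b, a]] = [[0.6392, -0.3093],
 [-0.3093, 0.2706]].

Step 4 — quadratic form (x̄ - mu_0)^T · S^{-1} · (x̄ - mu_0):
  S^{-1} · (x̄ - mu_0) = (-1.1649, 0.6443),
  (x̄ - mu_0)^T · [...] = (-1.5)·(-1.1649) + (0.6667)·(0.6443) = 2.177.

Step 5 — scale by n: T² = 6 · 2.177 = 13.0619.

T² ≈ 13.0619


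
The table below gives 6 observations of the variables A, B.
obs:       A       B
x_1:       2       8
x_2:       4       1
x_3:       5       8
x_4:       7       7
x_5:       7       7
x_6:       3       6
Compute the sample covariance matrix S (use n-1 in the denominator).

Step 1 — column means:
  mean(A) = (2 + 4 + 5 + 7 + 7 + 3) / 6 = 28/6 = 4.6667
  mean(B) = (8 + 1 + 8 + 7 + 7 + 6) / 6 = 37/6 = 6.1667

Step 2 — sample covariance S[i,j] = (1/(n-1)) · Σ_k (x_{k,i} - mean_i) · (x_{k,j} - mean_j), with n-1 = 5.
  S[A,A] = ((-2.6667)·(-2.6667) + (-0.6667)·(-0.6667) + (0.3333)·(0.3333) + (2.3333)·(2.3333) + (2.3333)·(2.3333) + (-1.6667)·(-1.6667)) / 5 = 21.3333/5 = 4.2667
  S[A,B] = ((-2.6667)·(1.8333) + (-0.6667)·(-5.1667) + (0.3333)·(1.8333) + (2.3333)·(0.8333) + (2.3333)·(0.8333) + (-1.6667)·(-0.1667)) / 5 = 3.3333/5 = 0.6667
  S[B,B] = ((1.8333)·(1.8333) + (-5.1667)·(-5.1667) + (1.8333)·(1.8333) + (0.8333)·(0.8333) + (0.8333)·(0.8333) + (-0.1667)·(-0.1667)) / 5 = 34.8333/5 = 6.9667

S is symmetric (S[j,i] = S[i,j]). Assembling:

S = [[4.2667, 0.6667],
 [0.6667, 6.9667]]


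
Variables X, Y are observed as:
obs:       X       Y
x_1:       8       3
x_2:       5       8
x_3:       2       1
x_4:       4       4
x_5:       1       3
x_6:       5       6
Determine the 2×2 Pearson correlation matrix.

Step 1 — column means:
  mean(X) = (8 + 5 + 2 + 4 + 1 + 5) / 6 = 25/6 = 4.1667
  mean(Y) = (3 + 8 + 1 + 4 + 3 + 6) / 6 = 25/6 = 4.1667

Step 2 — sample variances and covariances s[i,j] = (1/(n-1)) · Σ_k (x_{k,i} - mean_i) · (x_{k,j} - mean_j), with n-1 = 5:
  s[X,X] = ((3.8333)·(3.8333) + (0.8333)·(0.8333) + (-2.1667)·(-2.1667) + (-0.1667)·(-0.1667) + (-3.1667)·(-3.1667) + (0.8333)·(0.8333)) / 5 = 30.8333/5 = 6.1667
  s[X,Y] = ((3.8333)·(-1.1667) + (0.8333)·(3.8333) + (-2.1667)·(-3.1667) + (-0.1667)·(-0.1667) + (-3.1667)·(-1.1667) + (0.8333)·(1.8333)) / 5 = 10.8333/5 = 2.1667
  s[Y,Y] = ((-1.1667)·(-1.1667) + (3.8333)·(3.8333) + (-3.1667)·(-3.1667) + (-0.1667)·(-0.1667) + (-1.1667)·(-1.1667) + (1.8333)·(1.8333)) / 5 = 30.8333/5 = 6.1667
  Sample standard deviations s_i = √(s[i,i]):
  s(X) = √(6.1667) = 2.4833
  s(Y) = √(6.1667) = 2.4833

Step 3 — r_{ij} = s_{ij} / (s_i · s_j):
  r[X,X] = 1 (diagonal).
  r[X,Y] = 2.1667 / (2.4833 · 2.4833) = 2.1667 / 6.1667 = 0.3514
  r[Y,Y] = 1 (diagonal).

R is symmetric with unit diagonal. Assembling:

R = [[1, 0.3514],
 [0.3514, 1]]


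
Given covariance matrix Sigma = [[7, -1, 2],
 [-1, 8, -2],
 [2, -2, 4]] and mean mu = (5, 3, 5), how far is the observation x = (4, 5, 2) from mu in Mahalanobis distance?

Step 1 — centre the observation: (x - mu) = (-1, 2, -3).

Step 2 — invert Sigma (cofactor / det for 3×3, or solve directly):
  Sigma^{-1} = [[0.1667, 0, -0.0833],
 [0, 0.1429, 0.0714],
 [-0.0833, 0.0714, 0.3274]].

Step 3 — form the quadratic (x - mu)^T · Sigma^{-1} · (x - mu):
  Sigma^{-1} · (x - mu) = (0.0833, 0.0714, -0.756).
  (x - mu)^T · [Sigma^{-1} · (x - mu)] = (-1)·(0.0833) + (2)·(0.0714) + (-3)·(-0.756) = 2.3274.

Step 4 — take square root: d = √(2.3274) ≈ 1.5256.

d(x, mu) = √(2.3274) ≈ 1.5256


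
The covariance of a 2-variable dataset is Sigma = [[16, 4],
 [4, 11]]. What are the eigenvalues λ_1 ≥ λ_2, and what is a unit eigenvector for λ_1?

Step 1 — characteristic polynomial of 2×2 Sigma:
  det(Sigma - λI) = λ² - trace · λ + det = 0.
  trace = 16 + 11 = 27, det = 16·11 - (4)² = 160.
Step 2 — discriminant:
  Δ = trace² - 4·det = 729 - 640 = 89.
Step 3 — eigenvalues:
  λ = (trace ± √Δ)/2 = (27 ± 9.434)/2,
  λ_1 = 18.217,  λ_2 = 8.783.

Step 4 — unit eigenvector for λ_1: solve (Sigma - λ_1 I)v = 0. First row:
  (16 - 18.217)·v_x + (4)·v_y = 0, i.e. (-2.217)·v_x + (4)·v_y = 0,
  so v ∝ (b, λ_1 - a) = (4, 2.217) = u.
  ||u|| = √((4)² + (2.217)²) = √(20.915) ≈ 4.5733,
  v_1 = u/||u|| ≈ (0.8746, 0.4848) (||v_1|| = 1).

λ_1 = 18.217,  λ_2 = 8.783;  v_1 ≈ (0.8746, 0.4848)


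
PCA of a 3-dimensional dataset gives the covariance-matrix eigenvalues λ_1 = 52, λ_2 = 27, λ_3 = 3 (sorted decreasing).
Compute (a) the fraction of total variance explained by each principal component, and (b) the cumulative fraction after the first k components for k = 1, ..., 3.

Step 1 — total variance = trace(Sigma) = Σ λ_i = 52 + 27 + 3 = 82.

Step 2 — fraction explained by component i = λ_i / Σ λ:
  PC1: 52/82 = 0.6341
  PC2: 27/82 = 0.3293
  PC3: 3/82 = 0.0366

Step 3 — cumulative fraction after k components = (λ_1 + ... + λ_k) / Σ λ:
  k = 1: 52/82 = 0.6341
  k = 2: (52 + 27)/82 = 79/82 = 0.9634
  k = 3: (52 + 27 + 3)/82 = 82/82 = 1

Summary (fraction, with percent):

explained: PC1 0.6341 (63.41%), PC2 0.3293 (32.93%), PC3 0.0366 (3.66%);  cumulative: 0.6341, 0.9634, 1


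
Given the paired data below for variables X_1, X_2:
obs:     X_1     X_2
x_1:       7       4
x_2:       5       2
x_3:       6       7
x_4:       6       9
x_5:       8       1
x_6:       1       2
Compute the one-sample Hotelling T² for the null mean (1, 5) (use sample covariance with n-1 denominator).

Step 1 — sample mean vector:
  mean(X_1) = (7 + 5 + 6 + 6 + 8 + 1) / 6 = 33/6 = 5.5
  mean(X_2) = (4 + 2 + 7 + 9 + 1 + 2) / 6 = 25/6 = 4.1667
  x̄ = (5.5, 4.1667),  deviation x̄ - mu_0 = (5.5, 4.1667) - (1, 5) = (4.5, -0.8333).

Step 2 — sample covariance matrix, S[i,j] = (1/(n-1)) · Σ_k (x_{k,i} - mean_i) · (x_{k,j} - mean_j), divisor n-1 = 5:
  S[X_1,X_1] = ((1.5)·(1.5) + (-0.5)·(-0.5) + (0.5)·(0.5) + (0.5)·(0.5) + (2.5)·(2.5) + (-4.5)·(-4.5)) / 5 = 29.5/5 = 5.9
  S[X_1,X_2] = ((1.5)·(-0.1667) + (-0.5)·(-2.1667) + (0.5)·(2.8333) + (0.5)·(4.8333) + (2.5)·(-3.1667) + (-4.5)·(-2.1667)) / 5 = 6.5/5 = 1.3
  S[X_2,X_2] = ((-0.1667)·(-0.1667) + (-2.1667)·(-2.1667) + (2.8333)·(2.8333) + (4.8333)·(4.8333) + (-3.1667)·(-3.1667) + (-2.1667)·(-2.1667)) / 5 = 50.8333/5 = 10.1667
  S = [[5.9, 1.3],
 [1.3, 10.1667]].

Step 3 — invert S. det(S) = 5.9·10.1667 - (1.3)² = 58.2933.
  S^{-1} = (1/det) · [[d, -b], [-b, a]] = [[0.1744, -0.0223],
 [-0.0223, 0.1012]].

Step 4 — quadratic form (x̄ - mu_0)^T · S^{-1} · (x̄ - mu_0):
  S^{-1} · (x̄ - mu_0) = (0.8034, -0.1847),
  (x̄ - mu_0)^T · [...] = (4.5)·(0.8034) + (-0.8333)·(-0.1847) = 3.7693.

Step 5 — scale by n: T² = 6 · 3.7693 = 22.6155.

T² ≈ 22.6155


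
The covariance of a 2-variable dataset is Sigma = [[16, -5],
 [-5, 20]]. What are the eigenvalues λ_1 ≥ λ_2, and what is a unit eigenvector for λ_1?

Step 1 — characteristic polynomial of 2×2 Sigma:
  det(Sigma - λI) = λ² - trace · λ + det = 0.
  trace = 16 + 20 = 36, det = 16·20 - (-5)² = 295.
Step 2 — discriminant:
  Δ = trace² - 4·det = 1296 - 1180 = 116.
Step 3 — eigenvalues:
  λ = (trace ± √Δ)/2 = (36 ± 10.7703)/2,
  λ_1 = 23.3852,  λ_2 = 12.6148.

Step 4 — unit eigenvector for λ_1: solve (Sigma - λ_1 I)v = 0. First row:
  (16 - 23.3852)·v_x + (-5)·v_y = 0, i.e. (-7.3852)·v_x + (-5)·v_y = 0,
  so v ∝ (b, λ_1 - a) = (-5, 7.3852); multiply by -1 so the first entry is positive: u = (5, -7.3852).
  ||u|| = √((5)² + (-7.3852)²) = √(79.5407) ≈ 8.9186,
  v_1 = u/||u|| ≈ (0.5606, -0.8281) (||v_1|| = 1).

λ_1 = 23.3852,  λ_2 = 12.6148;  v_1 ≈ (0.5606, -0.8281)


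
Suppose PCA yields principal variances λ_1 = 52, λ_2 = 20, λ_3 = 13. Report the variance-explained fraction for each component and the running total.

Step 1 — total variance = trace(Sigma) = Σ λ_i = 52 + 20 + 13 = 85.

Step 2 — fraction explained by component i = λ_i / Σ λ:
  PC1: 52/85 = 0.6118
  PC2: 20/85 = 0.2353
  PC3: 13/85 = 0.1529

Step 3 — cumulative fraction after k components = (λ_1 + ... + λ_k) / Σ λ:
  k = 1: 52/85 = 0.6118
  k = 2: (52 + 20)/85 = 72/85 = 0.8471
  k = 3: (52 + 20 + 13)/85 = 85/85 = 1

Summary (fraction, with percent):

explained: PC1 0.6118 (61.18%), PC2 0.2353 (23.53%), PC3 0.1529 (15.29%);  cumulative: 0.6118, 0.8471, 1


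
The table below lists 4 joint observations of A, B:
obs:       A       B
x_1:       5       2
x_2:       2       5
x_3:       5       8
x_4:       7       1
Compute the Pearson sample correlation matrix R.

Step 1 — column means:
  mean(A) = (5 + 2 + 5 + 7) / 4 = 19/4 = 4.75
  mean(B) = (2 + 5 + 8 + 1) / 4 = 16/4 = 4

Step 2 — sample variances and covariances s[i,j] = (1/(n-1)) · Σ_k (x_{k,i} - mean_i) · (x_{k,j} - mean_j), with n-1 = 3:
  s[A,A] = ((0.25)·(0.25) + (-2.75)·(-2.75) + (0.25)·(0.25) + (2.25)·(2.25)) / 3 = 12.75/3 = 4.25
  s[A,B] = ((0.25)·(-2) + (-2.75)·(1) + (0.25)·(4) + (2.25)·(-3)) / 3 = -9/3 = -3
  s[B,B] = ((-2)·(-2) + (1)·(1) + (4)·(4) + (-3)·(-3)) / 3 = 30/3 = 10
  Sample standard deviations s_i = √(s[i,i]):
  s(A) = √(4.25) = 2.0616
  s(B) = √(10) = 3.1623

Step 3 — r_{ij} = s_{ij} / (s_i · s_j):
  r[A,A] = 1 (diagonal).
  r[A,B] = -3 / (2.0616 · 3.1623) = -3 / 6.5192 = -0.4602
  r[B,B] = 1 (diagonal).

R is symmetric with unit diagonal. Assembling:

R = [[1, -0.4602],
 [-0.4602, 1]]


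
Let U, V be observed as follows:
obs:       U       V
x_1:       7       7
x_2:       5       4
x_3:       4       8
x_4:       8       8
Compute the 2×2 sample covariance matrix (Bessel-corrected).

Step 1 — column means:
  mean(U) = (7 + 5 + 4 + 8) / 4 = 24/4 = 6
  mean(V) = (7 + 4 + 8 + 8) / 4 = 27/4 = 6.75

Step 2 — sample covariance S[i,j] = (1/(n-1)) · Σ_k (x_{k,i} - mean_i) · (x_{k,j} - mean_j), with n-1 = 3.
  S[U,U] = ((1)·(1) + (-1)·(-1) + (-2)·(-2) + (2)·(2)) / 3 = 10/3 = 3.3333
  S[U,V] = ((1)·(0.25) + (-1)·(-2.75) + (-2)·(1.25) + (2)·(1.25)) / 3 = 3/3 = 1
  S[V,V] = ((0.25)·(0.25) + (-2.75)·(-2.75) + (1.25)·(1.25) + (1.25)·(1.25)) / 3 = 10.75/3 = 3.5833

S is symmetric (S[j,i] = S[i,j]). Assembling:

S = [[3.3333, 1],
 [1, 3.5833]]


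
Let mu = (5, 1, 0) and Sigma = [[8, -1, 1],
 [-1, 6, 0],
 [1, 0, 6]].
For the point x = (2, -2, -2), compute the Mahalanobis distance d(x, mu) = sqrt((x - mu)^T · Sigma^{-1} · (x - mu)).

Step 1 — centre the observation: (x - mu) = (-3, -3, -2).

Step 2 — invert Sigma (cofactor / det for 3×3, or solve directly):
  Sigma^{-1} = [[0.1304, 0.0217, -0.0217],
 [0.0217, 0.1703, -0.0036],
 [-0.0217, -0.0036, 0.1703]].

Step 3 — form the quadratic (x - mu)^T · Sigma^{-1} · (x - mu):
  Sigma^{-1} · (x - mu) = (-0.413, -0.5688, -0.2645).
  (x - mu)^T · [Sigma^{-1} · (x - mu)] = (-3)·(-0.413) + (-3)·(-0.5688) + (-2)·(-0.2645) = 3.4746.

Step 4 — take square root: d = √(3.4746) ≈ 1.864.

d(x, mu) = √(3.4746) ≈ 1.864


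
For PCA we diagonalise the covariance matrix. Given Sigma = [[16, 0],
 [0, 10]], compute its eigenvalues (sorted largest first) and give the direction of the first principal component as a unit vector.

Step 1 — characteristic polynomial of 2×2 Sigma:
  det(Sigma - λI) = λ² - trace · λ + det = 0.
  trace = 16 + 10 = 26, det = 16·10 - (0)² = 160.
Step 2 — discriminant:
  Δ = trace² - 4·det = 676 - 640 = 36.
Step 3 — eigenvalues:
  λ = (trace ± √Δ)/2 = (26 ± 6)/2,
  λ_1 = 16,  λ_2 = 10.

Step 4 — unit eigenvector for λ_1: Sigma is diagonal, so its eigenvectors are the coordinate axes. λ_1 = 16 is the diagonal entry on the first coordinate axis, hence
  v_1 = (1, 0) (||v_1|| = 1).

λ_1 = 16,  λ_2 = 10;  v_1 ≈ (1, 0)


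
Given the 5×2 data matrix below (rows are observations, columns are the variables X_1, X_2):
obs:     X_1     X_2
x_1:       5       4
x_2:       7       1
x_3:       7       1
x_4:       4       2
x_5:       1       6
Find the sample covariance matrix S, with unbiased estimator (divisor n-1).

Step 1 — column means:
  mean(X_1) = (5 + 7 + 7 + 4 + 1) / 5 = 24/5 = 4.8
  mean(X_2) = (4 + 1 + 1 + 2 + 6) / 5 = 14/5 = 2.8

Step 2 — sample covariance S[i,j] = (1/(n-1)) · Σ_k (x_{k,i} - mean_i) · (x_{k,j} - mean_j), with n-1 = 4.
  S[X_1,X_1] = ((0.2)·(0.2) + (2.2)·(2.2) + (2.2)·(2.2) + (-0.8)·(-0.8) + (-3.8)·(-3.8)) / 4 = 24.8/4 = 6.2
  S[X_1,X_2] = ((0.2)·(1.2) + (2.2)·(-1.8) + (2.2)·(-1.8) + (-0.8)·(-0.8) + (-3.8)·(3.2)) / 4 = -19.2/4 = -4.8
  S[X_2,X_2] = ((1.2)·(1.2) + (-1.8)·(-1.8) + (-1.8)·(-1.8) + (-0.8)·(-0.8) + (3.2)·(3.2)) / 4 = 18.8/4 = 4.7

S is symmetric (S[j,i] = S[i,j]). Assembling:

S = [[6.2, -4.8],
 [-4.8, 4.7]]


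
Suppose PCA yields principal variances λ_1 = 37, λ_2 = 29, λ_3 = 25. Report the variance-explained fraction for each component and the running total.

Step 1 — total variance = trace(Sigma) = Σ λ_i = 37 + 29 + 25 = 91.

Step 2 — fraction explained by component i = λ_i / Σ λ:
  PC1: 37/91 = 0.4066
  PC2: 29/91 = 0.3187
  PC3: 25/91 = 0.2747

Step 3 — cumulative fraction after k components = (λ_1 + ... + λ_k) / Σ λ:
  k = 1: 37/91 = 0.4066
  k = 2: (37 + 29)/91 = 66/91 = 0.7253
  k = 3: (37 + 29 + 25)/91 = 91/91 = 1

Summary (fraction, with percent):

explained: PC1 0.4066 (40.66%), PC2 0.3187 (31.87%), PC3 0.2747 (27.47%);  cumulative: 0.4066, 0.7253, 1


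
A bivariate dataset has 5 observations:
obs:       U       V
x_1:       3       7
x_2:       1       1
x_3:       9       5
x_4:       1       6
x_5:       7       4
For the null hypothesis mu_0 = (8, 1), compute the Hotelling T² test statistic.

Step 1 — sample mean vector:
  mean(U) = (3 + 1 + 9 + 1 + 7) / 5 = 21/5 = 4.2
  mean(V) = (7 + 1 + 5 + 6 + 4) / 5 = 23/5 = 4.6
  x̄ = (4.2, 4.6),  deviation x̄ - mu_0 = (4.2, 4.6) - (8, 1) = (-3.8, 3.6).

Step 2 — sample covariance matrix, S[i,j] = (1/(n-1)) · Σ_k (x_{k,i} - mean_i) · (x_{k,j} - mean_j), divisor n-1 = 4:
  S[U,U] = ((-1.2)·(-1.2) + (-3.2)·(-3.2) + (4.8)·(4.8) + (-3.2)·(-3.2) + (2.8)·(2.8)) / 4 = 52.8/4 = 13.2
  S[U,V] = ((-1.2)·(2.4) + (-3.2)·(-3.6) + (4.8)·(0.4) + (-3.2)·(1.4) + (2.8)·(-0.6)) / 4 = 4.4/4 = 1.1
  S[V,V] = ((2.4)·(2.4) + (-3.6)·(-3.6) + (0.4)·(0.4) + (1.4)·(1.4) + (-0.6)·(-0.6)) / 4 = 21.2/4 = 5.3
  S = [[13.2, 1.1],
 [1.1, 5.3]].

Step 3 — invert S. det(S) = 13.2·5.3 - (1.1)² = 68.75.
  S^{-1} = (1/det) · [[d, -b], [-b, a]] = [[0.0771, -0.016],
 [-0.016, 0.192]].

Step 4 — quadratic form (x̄ - mu_0)^T · S^{-1} · (x̄ - mu_0):
  S^{-1} · (x̄ - mu_0) = (-0.3505, 0.752),
  (x̄ - mu_0)^T · [...] = (-3.8)·(-0.3505) + (3.6)·(0.752) = 4.0393.

Step 5 — scale by n: T² = 5 · 4.0393 = 20.1964.

T² ≈ 20.1964


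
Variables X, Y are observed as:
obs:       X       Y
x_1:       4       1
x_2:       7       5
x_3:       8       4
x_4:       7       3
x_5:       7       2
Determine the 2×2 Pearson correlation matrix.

Step 1 — column means:
  mean(X) = (4 + 7 + 8 + 7 + 7) / 5 = 33/5 = 6.6
  mean(Y) = (1 + 5 + 4 + 3 + 2) / 5 = 15/5 = 3

Step 2 — sample variances and covariances s[i,j] = (1/(n-1)) · Σ_k (x_{k,i} - mean_i) · (x_{k,j} - mean_j), with n-1 = 4:
  s[X,X] = ((-2.6)·(-2.6) + (0.4)·(0.4) + (1.4)·(1.4) + (0.4)·(0.4) + (0.4)·(0.4)) / 4 = 9.2/4 = 2.3
  s[X,Y] = ((-2.6)·(-2) + (0.4)·(2) + (1.4)·(1) + (0.4)·(0) + (0.4)·(-1)) / 4 = 7/4 = 1.75
  s[Y,Y] = ((-2)·(-2) + (2)·(2) + (1)·(1) + (0)·(0) + (-1)·(-1)) / 4 = 10/4 = 2.5
  Sample standard deviations s_i = √(s[i,i]):
  s(X) = √(2.3) = 1.5166
  s(Y) = √(2.5) = 1.5811

Step 3 — r_{ij} = s_{ij} / (s_i · s_j):
  r[X,X] = 1 (diagonal).
  r[X,Y] = 1.75 / (1.5166 · 1.5811) = 1.75 / 2.3979 = 0.7298
  r[Y,Y] = 1 (diagonal).

R is symmetric with unit diagonal. Assembling:

R = [[1, 0.7298],
 [0.7298, 1]]


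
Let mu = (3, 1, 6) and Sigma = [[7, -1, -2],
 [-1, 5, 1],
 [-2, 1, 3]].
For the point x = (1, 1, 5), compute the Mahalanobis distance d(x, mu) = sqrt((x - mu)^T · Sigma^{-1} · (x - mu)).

Step 1 — centre the observation: (x - mu) = (-2, 0, -1).

Step 2 — invert Sigma (cofactor / det for 3×3, or solve directly):
  Sigma^{-1} = [[0.1772, 0.0127, 0.1139],
 [0.0127, 0.2152, -0.0633],
 [0.1139, -0.0633, 0.4304]].

Step 3 — form the quadratic (x - mu)^T · Sigma^{-1} · (x - mu):
  Sigma^{-1} · (x - mu) = (-0.4684, 0.038, -0.6582).
  (x - mu)^T · [Sigma^{-1} · (x - mu)] = (-2)·(-0.4684) + (0)·(0.038) + (-1)·(-0.6582) = 1.5949.

Step 4 — take square root: d = √(1.5949) ≈ 1.2629.

d(x, mu) = √(1.5949) ≈ 1.2629


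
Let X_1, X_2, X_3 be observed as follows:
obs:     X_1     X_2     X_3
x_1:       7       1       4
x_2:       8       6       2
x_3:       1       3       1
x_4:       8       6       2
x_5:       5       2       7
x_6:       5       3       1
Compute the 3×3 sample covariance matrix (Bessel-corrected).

Step 1 — column means:
  mean(X_1) = (7 + 8 + 1 + 8 + 5 + 5) / 6 = 34/6 = 5.6667
  mean(X_2) = (1 + 6 + 3 + 6 + 2 + 3) / 6 = 21/6 = 3.5
  mean(X_3) = (4 + 2 + 1 + 2 + 7 + 1) / 6 = 17/6 = 2.8333

Step 2 — sample covariance S[i,j] = (1/(n-1)) · Σ_k (x_{k,i} - mean_i) · (x_{k,j} - mean_j), with n-1 = 5.
  S[X_1,X_1] = ((1.3333)·(1.3333) + (2.3333)·(2.3333) + (-4.6667)·(-4.6667) + (2.3333)·(2.3333) + (-0.6667)·(-0.6667) + (-0.6667)·(-0.6667)) / 5 = 35.3333/5 = 7.0667
  S[X_1,X_2] = ((1.3333)·(-2.5) + (2.3333)·(2.5) + (-4.6667)·(-0.5) + (2.3333)·(2.5) + (-0.6667)·(-1.5) + (-0.6667)·(-0.5)) / 5 = 12/5 = 2.4
  S[X_1,X_3] = ((1.3333)·(1.1667) + (2.3333)·(-0.8333) + (-4.6667)·(-1.8333) + (2.3333)·(-0.8333) + (-0.6667)·(4.1667) + (-0.6667)·(-1.8333)) / 5 = 4.6667/5 = 0.9333
  S[X_2,X_2] = ((-2.5)·(-2.5) + (2.5)·(2.5) + (-0.5)·(-0.5) + (2.5)·(2.5) + (-1.5)·(-1.5) + (-0.5)·(-0.5)) / 5 = 21.5/5 = 4.3
  S[X_2,X_3] = ((-2.5)·(1.1667) + (2.5)·(-0.8333) + (-0.5)·(-1.8333) + (2.5)·(-0.8333) + (-1.5)·(4.1667) + (-0.5)·(-1.8333)) / 5 = -11.5/5 = -2.3
  S[X_3,X_3] = ((1.1667)·(1.1667) + (-0.8333)·(-0.8333) + (-1.8333)·(-1.8333) + (-0.8333)·(-0.8333) + (4.1667)·(4.1667) + (-1.8333)·(-1.8333)) / 5 = 26.8333/5 = 5.3667

S is symmetric (S[j,i] = S[i,j]). Assembling:

S = [[7.0667, 2.4, 0.9333],
 [2.4, 4.3, -2.3],
 [0.9333, -2.3, 5.3667]]


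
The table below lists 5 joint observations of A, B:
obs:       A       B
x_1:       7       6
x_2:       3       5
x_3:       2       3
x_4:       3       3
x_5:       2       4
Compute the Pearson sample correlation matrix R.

Step 1 — column means:
  mean(A) = (7 + 3 + 2 + 3 + 2) / 5 = 17/5 = 3.4
  mean(B) = (6 + 5 + 3 + 3 + 4) / 5 = 21/5 = 4.2

Step 2 — sample variances and covariances s[i,j] = (1/(n-1)) · Σ_k (x_{k,i} - mean_i) · (x_{k,j} - mean_j), with n-1 = 4:
  s[A,A] = ((3.6)·(3.6) + (-0.4)·(-0.4) + (-1.4)·(-1.4) + (-0.4)·(-0.4) + (-1.4)·(-1.4)) / 4 = 17.2/4 = 4.3
  s[A,B] = ((3.6)·(1.8) + (-0.4)·(0.8) + (-1.4)·(-1.2) + (-0.4)·(-1.2) + (-1.4)·(-0.2)) / 4 = 8.6/4 = 2.15
  s[B,B] = ((1.8)·(1.8) + (0.8)·(0.8) + (-1.2)·(-1.2) + (-1.2)·(-1.2) + (-0.2)·(-0.2)) / 4 = 6.8/4 = 1.7
  Sample standard deviations s_i = √(s[i,i]):
  s(A) = √(4.3) = 2.0736
  s(B) = √(1.7) = 1.3038

Step 3 — r_{ij} = s_{ij} / (s_i · s_j):
  r[A,A] = 1 (diagonal).
  r[A,B] = 2.15 / (2.0736 · 1.3038) = 2.15 / 2.7037 = 0.7952
  r[B,B] = 1 (diagonal).

R is symmetric with unit diagonal. Assembling:

R = [[1, 0.7952],
 [0.7952, 1]]


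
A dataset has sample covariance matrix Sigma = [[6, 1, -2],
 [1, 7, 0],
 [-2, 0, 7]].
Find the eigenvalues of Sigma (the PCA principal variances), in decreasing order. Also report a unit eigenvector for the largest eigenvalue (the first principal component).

Step 1 — characteristic polynomial p(λ) = det(λI - Sigma) = λ³ - tr·λ² + c_1·λ - det, where tr = trace, c_1 = sum of the principal 2×2 minors, det = det(Sigma):
  tr = 6 + 7 + 7 = 20,
  c_1 = (6·7 - (1)²) + (6·7 - (-2)²) + (7·7 - (0)²) = 41 + 38 + 49 = 128,
  det = 6·(7·7 - (0)²) - (1)·((1)·7 - (0)·(-2)) + (-2)·((1)·(0) - 7·(-2)) = 6·(49) - (1)·(7) + (-2)·(14) = 259.
  So p(λ) = λ³ - 20λ² + 128λ - 259.
Step 2 — look for an integer root (rational root theorem: any rational root is an integer divisor of 259). Testing λ = 7:
  p(7) = 343 - 980 + 896 - 259 = 0  ✓
  Dividing out (λ - 7): p(λ) = (λ - 7)(λ² - 13λ + 37).
Step 3 — remaining eigenvalues from the quadratic λ² - 13λ + 37 = 0:
  Δ = 13² - 4·37 = 169 - 148 = 21,  λ = (13 ± √21)/2 = (13 ± 4.5826)/2 ≈ 8.7913 or 4.2087.
  Sorted: λ_1 = 8.7913,  λ_2 = 7,  λ_3 = 4.2087  (check: sum = 20 = tr ✓).

Step 4 — unit eigenvector for λ_1 ≈ 8.7913: v spans the null space of (Sigma - λ_1 I), whose rows are
  r_1 = (-2.7913, 1, -2),  r_2 = (1, -1.7913, 0),  r_3 = (-2, 0, -1.7913).
  v is orthogonal to every row, so take v ∝ r_1 × r_2 = ((1)·(0) - (-2)·(-1.7913), (-2)·(1) - (-2.7913)·(0), (-2.7913)·(-1.7913) - (1)·(1)) ≈ (-3.5826, -2, 4).
  Rescale (multiply by -1 so the first nonzero entry is positive): u = (3.5826, 2, -4).
  ||u|| = √((3.5826)² + (2)² + (-4)²) = √(32.8348) ≈ 5.7302,  v_1 = u/||u|| ≈ (0.6252, 0.349, -0.6981) (||v_1|| = 1).

λ_1 = 8.7913,  λ_2 = 7,  λ_3 = 4.2087;  v_1 ≈ (0.6252, 0.349, -0.6981)


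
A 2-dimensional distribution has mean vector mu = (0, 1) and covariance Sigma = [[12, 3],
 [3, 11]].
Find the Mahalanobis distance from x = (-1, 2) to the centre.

Step 1 — centre the observation: (x - mu) = (-1, 1).

Step 2 — invert Sigma. det(Sigma) = 12·11 - (3)² = 123.
  Sigma^{-1} = (1/det) · [[d, -b], [-b, a]] = [[0.0894, -0.0244],
 [-0.0244, 0.0976]].

Step 3 — form the quadratic (x - mu)^T · Sigma^{-1} · (x - mu):
  Sigma^{-1} · (x - mu) = (-0.1138, 0.122).
  (x - mu)^T · [Sigma^{-1} · (x - mu)] = (-1)·(-0.1138) + (1)·(0.122) = 0.2358.

Step 4 — take square root: d = √(0.2358) ≈ 0.4856.

d(x, mu) = √(0.2358) ≈ 0.4856


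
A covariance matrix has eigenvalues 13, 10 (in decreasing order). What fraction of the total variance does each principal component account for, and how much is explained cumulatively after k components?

Step 1 — total variance = trace(Sigma) = Σ λ_i = 13 + 10 = 23.

Step 2 — fraction explained by component i = λ_i / Σ λ:
  PC1: 13/23 = 0.5652
  PC2: 10/23 = 0.4348

Step 3 — cumulative fraction after k components = (λ_1 + ... + λ_k) / Σ λ:
  k = 1: 13/23 = 0.5652
  k = 2: (13 + 10)/23 = 23/23 = 1

Summary (fraction, with percent):

explained: PC1 0.5652 (56.52%), PC2 0.4348 (43.48%);  cumulative: 0.5652, 1


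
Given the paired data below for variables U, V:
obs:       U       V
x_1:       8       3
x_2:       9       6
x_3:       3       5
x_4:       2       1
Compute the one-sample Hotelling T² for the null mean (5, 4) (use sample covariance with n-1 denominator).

Step 1 — sample mean vector:
  mean(U) = (8 + 9 + 3 + 2) / 4 = 22/4 = 5.5
  mean(V) = (3 + 6 + 5 + 1) / 4 = 15/4 = 3.75
  x̄ = (5.5, 3.75),  deviation x̄ - mu_0 = (5.5, 3.75) - (5, 4) = (0.5, -0.25).

Step 2 — sample covariance matrix, S[i,j] = (1/(n-1)) · Σ_k (x_{k,i} - mean_i) · (x_{k,j} - mean_j), divisor n-1 = 3:
  S[U,U] = ((2.5)·(2.5) + (3.5)·(3.5) + (-2.5)·(-2.5) + (-3.5)·(-3.5)) / 3 = 37/3 = 12.3333
  S[U,V] = ((2.5)·(-0.75) + (3.5)·(2.25) + (-2.5)·(1.25) + (-3.5)·(-2.75)) / 3 = 12.5/3 = 4.1667
  S[V,V] = ((-0.75)·(-0.75) + (2.25)·(2.25) + (1.25)·(1.25) + (-2.75)·(-2.75)) / 3 = 14.75/3 = 4.9167
  S = [[12.3333, 4.1667],
 [4.1667, 4.9167]].

Step 3 — invert S. det(S) = 12.3333·4.9167 - (4.1667)² = 43.2778.
  S^{-1} = (1/det) · [[d, -b], [-b, a]] = [[0.1136, -0.0963],
 [-0.0963, 0.285]].

Step 4 — quadratic form (x̄ - mu_0)^T · S^{-1} · (x̄ - mu_0):
  S^{-1} · (x̄ - mu_0) = (0.0809, -0.1194),
  (x̄ - mu_0)^T · [...] = (0.5)·(0.0809) + (-0.25)·(-0.1194) = 0.0703.

Step 5 — scale by n: T² = 4 · 0.0703 = 0.2811.

T² ≈ 0.2811


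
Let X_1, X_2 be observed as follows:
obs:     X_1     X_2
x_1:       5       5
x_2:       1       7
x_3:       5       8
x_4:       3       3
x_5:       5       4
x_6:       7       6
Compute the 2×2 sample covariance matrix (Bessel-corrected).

Step 1 — column means:
  mean(X_1) = (5 + 1 + 5 + 3 + 5 + 7) / 6 = 26/6 = 4.3333
  mean(X_2) = (5 + 7 + 8 + 3 + 4 + 6) / 6 = 33/6 = 5.5

Step 2 — sample covariance S[i,j] = (1/(n-1)) · Σ_k (x_{k,i} - mean_i) · (x_{k,j} - mean_j), with n-1 = 5.
  S[X_1,X_1] = ((0.6667)·(0.6667) + (-3.3333)·(-3.3333) + (0.6667)·(0.6667) + (-1.3333)·(-1.3333) + (0.6667)·(0.6667) + (2.6667)·(2.6667)) / 5 = 21.3333/5 = 4.2667
  S[X_1,X_2] = ((0.6667)·(-0.5) + (-3.3333)·(1.5) + (0.6667)·(2.5) + (-1.3333)·(-2.5) + (0.6667)·(-1.5) + (2.6667)·(0.5)) / 5 = 0/5 = 0
  S[X_2,X_2] = ((-0.5)·(-0.5) + (1.5)·(1.5) + (2.5)·(2.5) + (-2.5)·(-2.5) + (-1.5)·(-1.5) + (0.5)·(0.5)) / 5 = 17.5/5 = 3.5

S is symmetric (S[j,i] = S[i,j]). Assembling:

S = [[4.2667, 0],
 [0, 3.5]]


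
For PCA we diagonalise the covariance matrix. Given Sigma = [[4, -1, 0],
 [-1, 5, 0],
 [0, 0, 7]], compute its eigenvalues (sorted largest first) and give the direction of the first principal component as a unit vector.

Step 1 — characteristic polynomial p(λ) = det(λI - Sigma) = λ³ - tr·λ² + c_1·λ - det, where tr = trace, c_1 = sum of the principal 2×2 minors, det = det(Sigma):
  tr = 4 + 5 + 7 = 16,
  c_1 = (4·5 - (-1)²) + (4·7 - (0)²) + (5·7 - (0)²) = 19 + 28 + 35 = 82,
  det = 4·(5·7 - (0)²) - (-1)·((-1)·7 - (0)·(0)) + (0)·((-1)·(0) - 5·(0)) = 4·(35) - (-1)·(-7) + (0)·(0) = 133.
  So p(λ) = λ³ - 16λ² + 82λ - 133.
Step 2 — look for an integer root (rational root theorem: any rational root is an integer divisor of 133). Testing λ = 7:
  p(7) = 343 - 784 + 574 - 133 = 0  ✓
  Dividing out (λ - 7): p(λ) = (λ - 7)(λ² - 9λ + 19).
Step 3 — remaining eigenvalues from the quadratic λ² - 9λ + 19 = 0:
  Δ = 9² - 4·19 = 81 - 76 = 5,  λ = (9 ± √5)/2 = (9 ± 2.2361)/2 ≈ 5.618 or 3.382.
  Sorted: λ_1 = 7,  λ_2 = 5.618,  λ_3 = 3.382  (check: sum = 16 = tr ✓).

Step 4 — unit eigenvector for λ_1 = 7: v spans the null space of (Sigma - λ_1 I), whose rows are
  r_1 = (-3, -1, 0),  r_2 = (-1, -2, 0),  r_3 = (0, 0, 0).
  v is orthogonal to every row, so take v ∝ r_1 × r_2 = ((-1)·(0) - (0)·(-2), (0)·(-1) - (-3)·(0), (-3)·(-2) - (-1)·(-1)) = (0, 0, 5).
  Rescale (divide by 5): u = (0, 0, 1).
  ||u|| = √((0)² + (0)² + (1)²) = √(1) = 1,  v_1 = u/||u|| ≈ (0, 0, 1) (||v_1|| = 1).

λ_1 = 7,  λ_2 = 5.618,  λ_3 = 3.382;  v_1 ≈ (0, 0, 1)


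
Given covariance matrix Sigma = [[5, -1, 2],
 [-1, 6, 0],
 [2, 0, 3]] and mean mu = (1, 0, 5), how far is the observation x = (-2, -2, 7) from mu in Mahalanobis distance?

Step 1 — centre the observation: (x - mu) = (-3, -2, 2).

Step 2 — invert Sigma (cofactor / det for 3×3, or solve directly):
  Sigma^{-1} = [[0.2857, 0.0476, -0.1905],
 [0.0476, 0.1746, -0.0317],
 [-0.1905, -0.0317, 0.4603]].

Step 3 — form the quadratic (x - mu)^T · Sigma^{-1} · (x - mu):
  Sigma^{-1} · (x - mu) = (-1.3333, -0.5556, 1.5556).
  (x - mu)^T · [Sigma^{-1} · (x - mu)] = (-3)·(-1.3333) + (-2)·(-0.5556) + (2)·(1.5556) = 8.2222.

Step 4 — take square root: d = √(8.2222) ≈ 2.8674.

d(x, mu) = √(8.2222) ≈ 2.8674


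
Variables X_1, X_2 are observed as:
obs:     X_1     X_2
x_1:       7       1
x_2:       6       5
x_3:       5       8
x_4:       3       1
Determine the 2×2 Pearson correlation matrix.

Step 1 — column means:
  mean(X_1) = (7 + 6 + 5 + 3) / 4 = 21/4 = 5.25
  mean(X_2) = (1 + 5 + 8 + 1) / 4 = 15/4 = 3.75

Step 2 — sample variances and covariances s[i,j] = (1/(n-1)) · Σ_k (x_{k,i} - mean_i) · (x_{k,j} - mean_j), with n-1 = 3:
  s[X_1,X_1] = ((1.75)·(1.75) + (0.75)·(0.75) + (-0.25)·(-0.25) + (-2.25)·(-2.25)) / 3 = 8.75/3 = 2.9167
  s[X_1,X_2] = ((1.75)·(-2.75) + (0.75)·(1.25) + (-0.25)·(4.25) + (-2.25)·(-2.75)) / 3 = 1.25/3 = 0.4167
  s[X_2,X_2] = ((-2.75)·(-2.75) + (1.25)·(1.25) + (4.25)·(4.25) + (-2.75)·(-2.75)) / 3 = 34.75/3 = 11.5833
  Sample standard deviations s_i = √(s[i,i]):
  s(X_1) = √(2.9167) = 1.7078
  s(X_2) = √(11.5833) = 3.4034

Step 3 — r_{ij} = s_{ij} / (s_i · s_j):
  r[X_1,X_1] = 1 (diagonal).
  r[X_1,X_2] = 0.4167 / (1.7078 · 3.4034) = 0.4167 / 5.8125 = 0.0717
  r[X_2,X_2] = 1 (diagonal).

R is symmetric with unit diagonal. Assembling:

R = [[1, 0.0717],
 [0.0717, 1]]


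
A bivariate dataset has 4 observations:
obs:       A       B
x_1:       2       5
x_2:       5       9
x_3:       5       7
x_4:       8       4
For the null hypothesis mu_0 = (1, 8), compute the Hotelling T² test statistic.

Step 1 — sample mean vector:
  mean(A) = (2 + 5 + 5 + 8) / 4 = 20/4 = 5
  mean(B) = (5 + 9 + 7 + 4) / 4 = 25/4 = 6.25
  x̄ = (5, 6.25),  deviation x̄ - mu_0 = (5, 6.25) - (1, 8) = (4, -1.75).

Step 2 — sample covariance matrix, S[i,j] = (1/(n-1)) · Σ_k (x_{k,i} - mean_i) · (x_{k,j} - mean_j), divisor n-1 = 3:
  S[A,A] = ((-3)·(-3) + (0)·(0) + (0)·(0) + (3)·(3)) / 3 = 18/3 = 6
  S[A,B] = ((-3)·(-1.25) + (0)·(2.75) + (0)·(0.75) + (3)·(-2.25)) / 3 = -3/3 = -1
  S[B,B] = ((-1.25)·(-1.25) + (2.75)·(2.75) + (0.75)·(0.75) + (-2.25)·(-2.25)) / 3 = 14.75/3 = 4.9167
  S = [[6, -1],
 [-1, 4.9167]].

Step 3 — invert S. det(S) = 6·4.9167 - (-1)² = 28.5.
  S^{-1} = (1/det) · [[d, -b], [-b, a]] = [[0.1725, 0.0351],
 [0.0351, 0.2105]].

Step 4 — quadratic form (x̄ - mu_0)^T · S^{-1} · (x̄ - mu_0):
  S^{-1} · (x̄ - mu_0) = (0.6287, -0.2281),
  (x̄ - mu_0)^T · [...] = (4)·(0.6287) + (-1.75)·(-0.2281) = 2.9137.

Step 5 — scale by n: T² = 4 · 2.9137 = 11.655.

T² ≈ 11.655


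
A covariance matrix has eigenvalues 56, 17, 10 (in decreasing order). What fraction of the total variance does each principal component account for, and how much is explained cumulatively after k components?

Step 1 — total variance = trace(Sigma) = Σ λ_i = 56 + 17 + 10 = 83.

Step 2 — fraction explained by component i = λ_i / Σ λ:
  PC1: 56/83 = 0.6747
  PC2: 17/83 = 0.2048
  PC3: 10/83 = 0.1205

Step 3 — cumulative fraction after k components = (λ_1 + ... + λ_k) / Σ λ:
  k = 1: 56/83 = 0.6747
  k = 2: (56 + 17)/83 = 73/83 = 0.8795
  k = 3: (56 + 17 + 10)/83 = 83/83 = 1

Summary (fraction, with percent):

explained: PC1 0.6747 (67.47%), PC2 0.2048 (20.48%), PC3 0.1205 (12.05%);  cumulative: 0.6747, 0.8795, 1


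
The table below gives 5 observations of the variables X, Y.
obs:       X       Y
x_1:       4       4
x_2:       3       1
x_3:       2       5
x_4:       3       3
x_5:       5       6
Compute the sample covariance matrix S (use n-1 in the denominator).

Step 1 — column means:
  mean(X) = (4 + 3 + 2 + 3 + 5) / 5 = 17/5 = 3.4
  mean(Y) = (4 + 1 + 5 + 3 + 6) / 5 = 19/5 = 3.8

Step 2 — sample covariance S[i,j] = (1/(n-1)) · Σ_k (x_{k,i} - mean_i) · (x_{k,j} - mean_j), with n-1 = 4.
  S[X,X] = ((0.6)·(0.6) + (-0.4)·(-0.4) + (-1.4)·(-1.4) + (-0.4)·(-0.4) + (1.6)·(1.6)) / 4 = 5.2/4 = 1.3
  S[X,Y] = ((0.6)·(0.2) + (-0.4)·(-2.8) + (-1.4)·(1.2) + (-0.4)·(-0.8) + (1.6)·(2.2)) / 4 = 3.4/4 = 0.85
  S[Y,Y] = ((0.2)·(0.2) + (-2.8)·(-2.8) + (1.2)·(1.2) + (-0.8)·(-0.8) + (2.2)·(2.2)) / 4 = 14.8/4 = 3.7

S is symmetric (S[j,i] = S[i,j]). Assembling:

S = [[1.3, 0.85],
 [0.85, 3.7]]


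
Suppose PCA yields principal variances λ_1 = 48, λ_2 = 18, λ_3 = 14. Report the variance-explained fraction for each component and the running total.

Step 1 — total variance = trace(Sigma) = Σ λ_i = 48 + 18 + 14 = 80.

Step 2 — fraction explained by component i = λ_i / Σ λ:
  PC1: 48/80 = 0.6
  PC2: 18/80 = 0.225
  PC3: 14/80 = 0.175

Step 3 — cumulative fraction after k components = (λ_1 + ... + λ_k) / Σ λ:
  k = 1: 48/80 = 0.6
  k = 2: (48 + 18)/80 = 66/80 = 0.825
  k = 3: (48 + 18 + 14)/80 = 80/80 = 1

Summary (fraction, with percent):

explained: PC1 0.6 (60%), PC2 0.225 (22.5%), PC3 0.175 (17.5%);  cumulative: 0.6, 0.825, 1


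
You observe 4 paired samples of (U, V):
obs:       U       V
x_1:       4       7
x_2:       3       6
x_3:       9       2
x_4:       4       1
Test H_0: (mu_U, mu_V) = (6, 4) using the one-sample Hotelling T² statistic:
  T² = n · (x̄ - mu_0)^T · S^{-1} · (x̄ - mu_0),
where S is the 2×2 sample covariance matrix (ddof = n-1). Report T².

Step 1 — sample mean vector:
  mean(U) = (4 + 3 + 9 + 4) / 4 = 20/4 = 5
  mean(V) = (7 + 6 + 2 + 1) / 4 = 16/4 = 4
  x̄ = (5, 4),  deviation x̄ - mu_0 = (5, 4) - (6, 4) = (-1, 0).

Step 2 — sample covariance matrix, S[i,j] = (1/(n-1)) · Σ_k (x_{k,i} - mean_i) · (x_{k,j} - mean_j), divisor n-1 = 3:
  S[U,U] = ((-1)·(-1) + (-2)·(-2) + (4)·(4) + (-1)·(-1)) / 3 = 22/3 = 7.3333
  S[U,V] = ((-1)·(3) + (-2)·(2) + (4)·(-2) + (-1)·(-3)) / 3 = -12/3 = -4
  S[V,V] = ((3)·(3) + (2)·(2) + (-2)·(-2) + (-3)·(-3)) / 3 = 26/3 = 8.6667
  S = [[7.3333, -4],
 [-4, 8.6667]].

Step 3 — invert S. det(S) = 7.3333·8.6667 - (-4)² = 47.5556.
  S^{-1} = (1/det) · [[d, -b], [-b, a]] = [[0.1822, 0.0841],
 [0.0841, 0.1542]].

Step 4 — quadratic form (x̄ - mu_0)^T · S^{-1} · (x̄ - mu_0):
  S^{-1} · (x̄ - mu_0) = (-0.1822, -0.0841),
  (x̄ - mu_0)^T · [...] = (-1)·(-0.1822) + (0)·(-0.0841) = 0.1822.

Step 5 — scale by n: T² = 4 · 0.1822 = 0.729.

T² ≈ 0.729


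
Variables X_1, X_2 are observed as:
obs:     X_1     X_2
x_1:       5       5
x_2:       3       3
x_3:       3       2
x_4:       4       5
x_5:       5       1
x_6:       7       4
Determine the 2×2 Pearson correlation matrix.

Step 1 — column means:
  mean(X_1) = (5 + 3 + 3 + 4 + 5 + 7) / 6 = 27/6 = 4.5
  mean(X_2) = (5 + 3 + 2 + 5 + 1 + 4) / 6 = 20/6 = 3.3333

Step 2 — sample variances and covariances s[i,j] = (1/(n-1)) · Σ_k (x_{k,i} - mean_i) · (x_{k,j} - mean_j), with n-1 = 5:
  s[X_1,X_1] = ((0.5)·(0.5) + (-1.5)·(-1.5) + (-1.5)·(-1.5) + (-0.5)·(-0.5) + (0.5)·(0.5) + (2.5)·(2.5)) / 5 = 11.5/5 = 2.3
  s[X_1,X_2] = ((0.5)·(1.6667) + (-1.5)·(-0.3333) + (-1.5)·(-1.3333) + (-0.5)·(1.6667) + (0.5)·(-2.3333) + (2.5)·(0.6667)) / 5 = 3/5 = 0.6
  s[X_2,X_2] = ((1.6667)·(1.6667) + (-0.3333)·(-0.3333) + (-1.3333)·(-1.3333) + (1.6667)·(1.6667) + (-2.3333)·(-2.3333) + (0.6667)·(0.6667)) / 5 = 13.3333/5 = 2.6667
  Sample standard deviations s_i = √(s[i,i]):
  s(X_1) = √(2.3) = 1.5166
  s(X_2) = √(2.6667) = 1.633

Step 3 — r_{ij} = s_{ij} / (s_i · s_j):
  r[X_1,X_1] = 1 (diagonal).
  r[X_1,X_2] = 0.6 / (1.5166 · 1.633) = 0.6 / 2.4766 = 0.2423
  r[X_2,X_2] = 1 (diagonal).

R is symmetric with unit diagonal. Assembling:

R = [[1, 0.2423],
 [0.2423, 1]]


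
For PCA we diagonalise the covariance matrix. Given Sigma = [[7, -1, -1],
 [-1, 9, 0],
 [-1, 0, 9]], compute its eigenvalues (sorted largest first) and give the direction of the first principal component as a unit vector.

Step 1 — characteristic polynomial p(λ) = det(λI - Sigma) = λ³ - tr·λ² + c_1·λ - det, where tr = trace, c_1 = sum of the principal 2×2 minors, det = det(Sigma):
  tr = 7 + 9 + 9 = 25,
  c_1 = (7·9 - (-1)²) + (7·9 - (-1)²) + (9·9 - (0)²) = 62 + 62 + 81 = 205,
  det = 7·(9·9 - (0)²) - (-1)·((-1)·9 - (0)·(-1)) + (-1)·((-1)·(0) - 9·(-1)) = 7·(81) - (-1)·(-9) + (-1)·(9) = 549.
  So p(λ) = λ³ - 25λ² + 205λ - 549.
Step 2 — look for an integer root (rational root theorem: any rational root is an integer divisor of 549). Testing λ = 9:
  p(9) = 729 - 2025 + 1845 - 549 = 0  ✓
  Dividing out (λ - 9): p(λ) = (λ - 9)(λ² - 16λ + 61).
Step 3 — remaining eigenvalues from the quadratic λ² - 16λ + 61 = 0:
  Δ = 16² - 4·61 = 256 - 244 = 12,  λ = (16 ± √12)/2 = (16 ± 3.4641)/2 ≈ 9.7321 or 6.2679.
  Sorted: λ_1 = 9.7321,  λ_2 = 9,  λ_3 = 6.2679  (check: sum = 25 = tr ✓).

Step 4 — unit eigenvector for λ_1 ≈ 9.7321: v spans the null space of (Sigma - λ_1 I), whose rows are
  r_1 = (-2.7321, -1, -1),  r_2 = (-1, -0.7321, 0),  r_3 = (-1, 0, -0.7321).
  v is orthogonal to every row, so take v ∝ r_1 × r_2 = ((-1)·(0) - (-1)·(-0.7321), (-1)·(-1) - (-2.7321)·(0), (-2.7321)·(-0.7321) - (-1)·(-1)) ≈ (-0.7321, 1, 1).
  Rescale (multiply by -1 so the first nonzero entry is positive): u = (0.7321, -1, -1).
  ||u|| = √((0.7321)² + (-1)² + (-1)²) = √(2.5359) ≈ 1.5925,  v_1 = u/||u|| ≈ (0.4597, -0.628, -0.628) (||v_1|| = 1).

λ_1 = 9.7321,  λ_2 = 9,  λ_3 = 6.2679;  v_1 ≈ (0.4597, -0.628, -0.628)


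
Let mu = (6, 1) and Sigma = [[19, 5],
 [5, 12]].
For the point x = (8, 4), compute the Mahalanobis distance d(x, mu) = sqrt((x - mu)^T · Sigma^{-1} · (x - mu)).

Step 1 — centre the observation: (x - mu) = (2, 3).

Step 2 — invert Sigma. det(Sigma) = 19·12 - (5)² = 203.
  Sigma^{-1} = (1/det) · [[d, -b], [-b, a]] = [[0.0591, -0.0246],
 [-0.0246, 0.0936]].

Step 3 — form the quadratic (x - mu)^T · Sigma^{-1} · (x - mu):
  Sigma^{-1} · (x - mu) = (0.0443, 0.2315).
  (x - mu)^T · [Sigma^{-1} · (x - mu)] = (2)·(0.0443) + (3)·(0.2315) = 0.7833.

Step 4 — take square root: d = √(0.7833) ≈ 0.885.

d(x, mu) = √(0.7833) ≈ 0.885


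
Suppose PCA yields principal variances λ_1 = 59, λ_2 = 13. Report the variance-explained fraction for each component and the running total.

Step 1 — total variance = trace(Sigma) = Σ λ_i = 59 + 13 = 72.

Step 2 — fraction explained by component i = λ_i / Σ λ:
  PC1: 59/72 = 0.8194
  PC2: 13/72 = 0.1806

Step 3 — cumulative fraction after k components = (λ_1 + ... + λ_k) / Σ λ:
  k = 1: 59/72 = 0.8194
  k = 2: (59 + 13)/72 = 72/72 = 1

Summary (fraction, with percent):

explained: PC1 0.8194 (81.94%), PC2 0.1806 (18.06%);  cumulative: 0.8194, 1


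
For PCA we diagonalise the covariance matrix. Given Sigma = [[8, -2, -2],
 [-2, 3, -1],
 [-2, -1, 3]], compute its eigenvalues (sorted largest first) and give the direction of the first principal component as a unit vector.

Step 1 — characteristic polynomial p(λ) = det(λI - Sigma) = λ³ - tr·λ² + c_1·λ - det, where tr = trace, c_1 = sum of the principal 2×2 minors, det = det(Sigma):
  tr = 8 + 3 + 3 = 14,
  c_1 = (8·3 - (-2)²) + (8·3 - (-2)²) + (3·3 - (-1)²) = 20 + 20 + 8 = 48,
  det = 8·(3·3 - (-1)²) - (-2)·((-2)·3 - (-1)·(-2)) + (-2)·((-2)·(-1) - 3·(-2)) = 8·(8) - (-2)·(-8) + (-2)·(8) = 32.
  So p(λ) = λ³ - 14λ² + 48λ - 32.
Step 2 — look for an integer root (rational root theorem: any rational root is an integer divisor of 32). Testing λ = 4:
  p(4) = 64 - 224 + 192 - 32 = 0  ✓
  Dividing out (λ - 4): p(λ) = (λ - 4)(λ² - 10λ + 8).
Step 3 — remaining eigenvalues from the quadratic λ² - 10λ + 8 = 0:
  Δ = 10² - 4·8 = 100 - 32 = 68,  λ = (10 ± √68)/2 = (10 ± 8.2462)/2 ≈ 9.1231 or 0.8769.
  Sorted: λ_1 = 9.1231,  λ_2 = 4,  λ_3 = 0.8769  (check: sum = 14 = tr ✓).

Step 4 — unit eigenvector for λ_1 ≈ 9.1231: v spans the null space of (Sigma - λ_1 I), whose rows are
  r_1 = (-1.1231, -2, -2),  r_2 = (-2, -6.1231, -1),  r_3 = (-2, -1, -6.1231).
  v is orthogonal to every row, so take v ∝ r_1 × r_2 = ((-2)·(-1) - (-2)·(-6.1231), (-2)·(-2) - (-1.1231)·(-1), (-1.1231)·(-6.1231) - (-2)·(-2)) ≈ (-10.2462, 2.8769, 2.8769).
  Rescale (multiply by -1 so the first nonzero entry is positive): u = (10.2462, -2.8769, -2.8769).
  ||u|| = √((10.2462)² + (-2.8769)² + (-2.8769)²) = √(121.5379) ≈ 11.0244,  v_1 = u/||u|| ≈ (0.9294, -0.261, -0.261) (||v_1|| = 1).

λ_1 = 9.1231,  λ_2 = 4,  λ_3 = 0.8769;  v_1 ≈ (0.9294, -0.261, -0.261)
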